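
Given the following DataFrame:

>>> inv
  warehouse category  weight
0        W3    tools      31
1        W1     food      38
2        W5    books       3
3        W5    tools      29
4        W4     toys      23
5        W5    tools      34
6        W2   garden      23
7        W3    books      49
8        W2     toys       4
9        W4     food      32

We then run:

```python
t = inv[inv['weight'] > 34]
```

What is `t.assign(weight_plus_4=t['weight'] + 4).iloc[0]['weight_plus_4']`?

42

filter rows where weight > 34:
  warehouse category  weight
1        W1     food      38
7        W3    books      49
add column weight_plus_4 = t['weight'] + 4:
  warehouse category  weight  weight_plus_4
1        W1     food      38             42
7        W3    books      49             53
Then the value at position 0, column 'weight_plus_4': 42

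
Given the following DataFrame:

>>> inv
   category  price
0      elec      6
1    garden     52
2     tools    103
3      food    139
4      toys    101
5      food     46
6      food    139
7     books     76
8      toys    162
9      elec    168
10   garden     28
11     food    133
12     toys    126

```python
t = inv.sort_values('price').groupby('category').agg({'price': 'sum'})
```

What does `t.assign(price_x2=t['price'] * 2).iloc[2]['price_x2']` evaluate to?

914

sort by price:
   category  price
0      elec      6
10   garden     28
5      food     46
1    garden     52
7     books     76
4      toys    101
2     tools    103
12     toys    126
11     food    133
3      food    139
6      food    139
8      toys    162
9      elec    168
group by category, sum of price:
          price
category       
books        76
elec        174
food        457
garden       80
tools       103
toys        389
add column price_x2 = t['price'] * 2:
          price  price_x2
category                 
books        76       152
elec        174       348
food        457       914
garden       80       160
tools       103       206
toys        389       778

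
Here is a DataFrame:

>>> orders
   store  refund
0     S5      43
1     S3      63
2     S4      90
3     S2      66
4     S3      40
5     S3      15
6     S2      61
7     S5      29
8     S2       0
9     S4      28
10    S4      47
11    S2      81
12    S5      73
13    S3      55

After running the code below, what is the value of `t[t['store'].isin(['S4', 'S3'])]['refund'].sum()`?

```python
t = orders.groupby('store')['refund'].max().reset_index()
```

153

group by store, max of refund:
store
S2    81
S3    63
S4    90
S5    73
Name: refund, dtype: int64
reset_index():
  store  refund
0    S2      81
1    S3      63
2    S4      90
3    S5      73
filter rows where store in ['S4', 'S3']:
  store  refund
1    S3      63
2    S4      90
Reading off the sum of column 'refund', we get 153.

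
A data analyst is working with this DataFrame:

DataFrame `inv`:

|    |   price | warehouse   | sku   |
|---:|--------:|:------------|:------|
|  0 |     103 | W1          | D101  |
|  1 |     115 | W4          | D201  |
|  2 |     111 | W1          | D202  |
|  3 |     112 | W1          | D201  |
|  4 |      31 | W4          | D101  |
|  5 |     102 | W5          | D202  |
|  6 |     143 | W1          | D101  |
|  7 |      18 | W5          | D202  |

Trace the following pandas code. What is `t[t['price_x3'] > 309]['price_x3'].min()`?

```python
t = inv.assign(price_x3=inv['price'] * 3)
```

333

add column price_x3 = inv['price'] * 3:
   price warehouse   sku  price_x3
0    103        W1  D101       309
1    115        W4  D201       345
2    111        W1  D202       333
3    112        W1  D201       336
4     31        W4  D101        93
5    102        W5  D202       306
6    143        W1  D101       429
7     18        W5  D202        54
filter rows where price_x3 > 309:
   price warehouse   sku  price_x3
1    115        W4  D201       345
2    111        W1  D202       333
3    112        W1  D201       336
6    143        W1  D101       429
Hence 333.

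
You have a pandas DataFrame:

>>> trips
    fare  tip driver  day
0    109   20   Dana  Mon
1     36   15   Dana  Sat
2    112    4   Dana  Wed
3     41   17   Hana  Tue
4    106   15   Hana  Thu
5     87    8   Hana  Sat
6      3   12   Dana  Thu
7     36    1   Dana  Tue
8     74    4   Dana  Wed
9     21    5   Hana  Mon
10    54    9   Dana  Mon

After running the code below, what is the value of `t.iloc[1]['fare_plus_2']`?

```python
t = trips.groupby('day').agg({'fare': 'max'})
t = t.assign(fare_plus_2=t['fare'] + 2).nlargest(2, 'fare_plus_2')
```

group by day, max of fare:
     fare
day      
Mon   109
Sat    87
Thu   106
Tue    41
Wed   112
add column fare_plus_2 = t['fare'] + 2:
     fare  fare_plus_2
day                   
Mon   109          111
Sat    87           89
Thu   106          108
Tue    41           43
Wed   112          114
take 2 rows with largest fare_plus_2:
     fare  fare_plus_2
day                   
Wed   112          114
Mon   109          111
Reading off the value at position 1, column 'fare_plus_2', we get 111.

111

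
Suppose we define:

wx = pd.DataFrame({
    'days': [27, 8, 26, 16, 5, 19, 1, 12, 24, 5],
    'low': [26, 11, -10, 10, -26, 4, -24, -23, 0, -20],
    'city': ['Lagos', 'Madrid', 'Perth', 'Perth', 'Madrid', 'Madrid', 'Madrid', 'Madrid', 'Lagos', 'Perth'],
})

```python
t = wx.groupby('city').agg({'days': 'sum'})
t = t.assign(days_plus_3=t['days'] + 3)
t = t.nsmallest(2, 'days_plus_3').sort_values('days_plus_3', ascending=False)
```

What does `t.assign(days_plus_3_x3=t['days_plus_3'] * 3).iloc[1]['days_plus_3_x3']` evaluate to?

144

group by city, sum of days:
        days
city        
Lagos     51
Madrid    45
Perth     47
add column days_plus_3 = t['days'] + 3:
        days  days_plus_3
city                     
Lagos     51           54
Madrid    45           48
Perth     47           50
take 2 rows with smallest days_plus_3:
        days  days_plus_3
city                     
Madrid    45           48
Perth     47           50
sort by days_plus_3 descending:
        days  days_plus_3
city                     
Perth     47           50
Madrid    45           48
add column days_plus_3_x3 = t['days_plus_3'] * 3:
        days  days_plus_3  days_plus_3_x3
city                                     
Perth     47           50             150
Madrid    45           48             144
The value at position 1, column 'days_plus_3_x3' is 144.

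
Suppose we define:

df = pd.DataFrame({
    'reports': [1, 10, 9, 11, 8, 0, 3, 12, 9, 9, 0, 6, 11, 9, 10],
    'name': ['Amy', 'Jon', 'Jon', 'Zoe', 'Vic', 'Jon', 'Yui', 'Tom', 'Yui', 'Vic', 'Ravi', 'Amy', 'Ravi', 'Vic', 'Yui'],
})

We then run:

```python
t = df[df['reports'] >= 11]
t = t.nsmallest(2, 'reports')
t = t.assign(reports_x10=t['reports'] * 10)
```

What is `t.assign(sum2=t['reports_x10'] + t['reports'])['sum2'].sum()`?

filter rows where reports >= 11:
    reports  name
3        11   Zoe
7        12   Tom
12       11  Ravi
take 2 rows with smallest reports:
    reports  name
3        11   Zoe
12       11  Ravi
add column reports_x10 = t['reports'] * 10:
    reports  name  reports_x10
3        11   Zoe          110
12       11  Ravi          110
add column sum2 = t['reports_x10'] + t['reports']:
    reports  name  reports_x10  sum2
3        11   Zoe          110   121
12       11  Ravi          110   121
sum of column 'sum2' → 242

242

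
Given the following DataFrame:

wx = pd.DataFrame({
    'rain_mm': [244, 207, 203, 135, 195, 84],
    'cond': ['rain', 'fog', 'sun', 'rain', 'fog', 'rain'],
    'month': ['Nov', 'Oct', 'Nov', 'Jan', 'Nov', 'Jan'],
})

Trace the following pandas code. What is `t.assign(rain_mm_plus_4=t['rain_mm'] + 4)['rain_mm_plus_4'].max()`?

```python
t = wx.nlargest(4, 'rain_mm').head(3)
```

248

take 4 rows with largest rain_mm:
   rain_mm  cond month
0      244  rain   Nov
1      207   fog   Oct
2      203   sun   Nov
4      195   fog   Nov
take first 3 rows:
   rain_mm  cond month
0      244  rain   Nov
1      207   fog   Oct
2      203   sun   Nov
add column rain_mm_plus_4 = t['rain_mm'] + 4:
   rain_mm  cond month  rain_mm_plus_4
0      244  rain   Nov             248
1      207   fog   Oct             211
2      203   sun   Nov             207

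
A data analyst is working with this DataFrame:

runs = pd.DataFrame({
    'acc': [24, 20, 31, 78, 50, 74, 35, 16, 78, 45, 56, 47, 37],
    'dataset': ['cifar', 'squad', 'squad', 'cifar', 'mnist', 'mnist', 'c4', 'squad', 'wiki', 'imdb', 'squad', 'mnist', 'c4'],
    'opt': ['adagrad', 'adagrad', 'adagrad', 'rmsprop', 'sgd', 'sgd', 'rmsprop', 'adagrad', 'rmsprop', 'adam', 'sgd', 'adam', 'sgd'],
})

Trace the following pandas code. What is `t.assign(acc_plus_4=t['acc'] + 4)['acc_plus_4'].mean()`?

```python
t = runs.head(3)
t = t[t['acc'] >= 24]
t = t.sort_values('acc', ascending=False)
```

take first 3 rows:
   acc dataset      opt
0   24   cifar  adagrad
1   20   squad  adagrad
2   31   squad  adagrad
filter rows where acc >= 24:
   acc dataset      opt
0   24   cifar  adagrad
2   31   squad  adagrad
sort by acc descending:
   acc dataset      opt
2   31   squad  adagrad
0   24   cifar  adagrad
add column acc_plus_4 = t['acc'] + 4:
   acc dataset      opt  acc_plus_4
2   31   squad  adagrad          35
0   24   cifar  adagrad          28
Then the mean of column 'acc_plus_4': 31.5

31.5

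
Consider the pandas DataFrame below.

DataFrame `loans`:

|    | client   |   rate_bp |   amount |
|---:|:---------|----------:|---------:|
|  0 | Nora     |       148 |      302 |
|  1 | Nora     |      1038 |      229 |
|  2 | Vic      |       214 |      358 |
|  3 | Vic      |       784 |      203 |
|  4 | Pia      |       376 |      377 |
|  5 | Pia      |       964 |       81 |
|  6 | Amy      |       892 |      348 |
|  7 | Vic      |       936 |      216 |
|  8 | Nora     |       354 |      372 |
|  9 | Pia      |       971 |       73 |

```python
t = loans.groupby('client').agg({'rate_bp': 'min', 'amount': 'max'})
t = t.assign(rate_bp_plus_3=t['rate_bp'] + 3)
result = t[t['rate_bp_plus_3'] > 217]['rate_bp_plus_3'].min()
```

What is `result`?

group by client: min(rate_bp), max(amount):
        rate_bp  amount
client                 
Amy         892     348
Nora        148     372
Pia         376     377
Vic         214     358
add column rate_bp_plus_3 = t['rate_bp'] + 3:
        rate_bp  amount  rate_bp_plus_3
client                                 
Amy         892     348             895
Nora        148     372             151
Pia         376     377             379
Vic         214     358             217
filter rows where rate_bp_plus_3 > 217:
        rate_bp  amount  rate_bp_plus_3
client                                 
Amy         892     348             895
Pia         376     377             379

379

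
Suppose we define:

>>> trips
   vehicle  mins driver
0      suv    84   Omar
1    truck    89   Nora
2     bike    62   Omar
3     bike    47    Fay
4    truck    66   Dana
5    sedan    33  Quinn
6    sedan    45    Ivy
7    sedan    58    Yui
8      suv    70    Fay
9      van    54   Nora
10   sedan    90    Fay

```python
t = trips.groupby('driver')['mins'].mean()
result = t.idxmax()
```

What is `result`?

Omar

group by driver, mean of mins:
driver
Dana     66.0
Fay      69.0
Ivy      45.0
Nora     71.5
Omar     73.0
Quinn    33.0
Yui      58.0
Name: mins, dtype: float64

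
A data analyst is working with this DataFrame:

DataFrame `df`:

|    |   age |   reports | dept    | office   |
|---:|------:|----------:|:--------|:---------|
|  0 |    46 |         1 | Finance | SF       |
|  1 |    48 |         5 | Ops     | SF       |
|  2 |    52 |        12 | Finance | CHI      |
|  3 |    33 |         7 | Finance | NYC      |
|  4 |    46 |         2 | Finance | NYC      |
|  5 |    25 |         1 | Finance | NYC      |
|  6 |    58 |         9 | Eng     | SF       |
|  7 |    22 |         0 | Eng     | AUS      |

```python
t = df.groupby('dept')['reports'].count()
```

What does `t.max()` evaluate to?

group by dept, count of reports:
dept
Eng        2
Finance    5
Ops        1
Name: reports, dtype: int64
The max of the resulting series is 5.

5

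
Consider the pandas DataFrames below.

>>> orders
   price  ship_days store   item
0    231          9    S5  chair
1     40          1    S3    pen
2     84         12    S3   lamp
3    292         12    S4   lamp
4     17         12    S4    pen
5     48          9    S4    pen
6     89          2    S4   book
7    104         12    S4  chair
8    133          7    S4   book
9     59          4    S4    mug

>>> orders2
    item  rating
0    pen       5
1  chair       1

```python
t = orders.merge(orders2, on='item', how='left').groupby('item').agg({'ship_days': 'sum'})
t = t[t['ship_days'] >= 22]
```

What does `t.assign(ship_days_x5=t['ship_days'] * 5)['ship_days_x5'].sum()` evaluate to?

merge on 'item' (how='left') → 10 rows:
   price  ship_days store   item  rating
0    231          9    S5  chair     1.0
1     40          1    S3    pen     5.0
2     84         12    S3   lamp     NaN
3    292         12    S4   lamp     NaN
4     17         12    S4    pen     5.0
5     48          9    S4    pen     5.0
6     89          2    S4   book     NaN
7    104         12    S4  chair     1.0
8    133          7    S4   book     NaN
9     59          4    S4    mug     NaN
group by item, sum of ship_days:
       ship_days
item            
book           9
chair         21
lamp          24
mug            4
pen           22
filter rows where ship_days >= 22:
      ship_days
item           
lamp         24
pen          22
add column ship_days_x5 = t['ship_days'] * 5:
      ship_days  ship_days_x5
item                         
lamp         24           120
pen          22           110
Hence 230.

230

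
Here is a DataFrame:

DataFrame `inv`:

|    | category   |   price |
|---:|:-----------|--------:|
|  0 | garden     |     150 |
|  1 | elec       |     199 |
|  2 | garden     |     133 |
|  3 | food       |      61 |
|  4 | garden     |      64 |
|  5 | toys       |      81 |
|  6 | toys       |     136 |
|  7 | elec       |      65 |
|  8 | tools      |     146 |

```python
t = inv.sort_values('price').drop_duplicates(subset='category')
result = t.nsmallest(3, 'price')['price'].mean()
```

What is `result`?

sort by price:
  category  price
3     food     61
4   garden     64
7     elec     65
5     toys     81
2   garden    133
6     toys    136
8    tools    146
0   garden    150
1     elec    199
drop duplicate category (keep=first):
  category  price
3     food     61
4   garden     64
7     elec     65
5     toys     81
8    tools    146
take 3 rows with smallest price:
  category  price
3     food     61
4   garden     64
7     elec     65

63.3333333333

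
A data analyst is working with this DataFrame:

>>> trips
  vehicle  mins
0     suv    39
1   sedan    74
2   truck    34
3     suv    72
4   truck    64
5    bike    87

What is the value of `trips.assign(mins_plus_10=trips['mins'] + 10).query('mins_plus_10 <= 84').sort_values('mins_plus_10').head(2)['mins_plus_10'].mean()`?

46.5

add column mins_plus_10 = trips['mins'] + 10:
  vehicle  mins  mins_plus_10
0     suv    39            49
1   sedan    74            84
2   truck    34            44
3     suv    72            82
4   truck    64            74
5    bike    87            97
filter rows where mins_plus_10 <= 84:
  vehicle  mins  mins_plus_10
0     suv    39            49
1   sedan    74            84
2   truck    34            44
3     suv    72            82
4   truck    64            74
sort by mins_plus_10:
  vehicle  mins  mins_plus_10
2   truck    34            44
0     suv    39            49
4   truck    64            74
3     suv    72            82
1   sedan    74            84
take first 2 rows:
  vehicle  mins  mins_plus_10
2   truck    34            44
0     suv    39            49
Taking the mean of column 'mins_plus_10' gives 46.5.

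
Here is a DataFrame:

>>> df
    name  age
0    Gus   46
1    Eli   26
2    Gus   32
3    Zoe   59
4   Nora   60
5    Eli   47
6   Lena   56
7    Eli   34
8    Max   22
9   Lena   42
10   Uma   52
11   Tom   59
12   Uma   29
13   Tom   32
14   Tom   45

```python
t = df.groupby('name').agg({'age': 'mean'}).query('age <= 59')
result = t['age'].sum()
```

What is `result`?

290.5

group by name, mean of age:
            age
name           
Eli   35.666667
Gus   39.000000
Lena  49.000000
Max   22.000000
Nora  60.000000
Tom   45.333333
Uma   40.500000
Zoe   59.000000
filter rows where age <= 59:
            age
name           
Eli   35.666667
Gus   39.000000
Lena  49.000000
Max   22.000000
Tom   45.333333
Uma   40.500000
Zoe   59.000000
sum of column 'age' → 290.5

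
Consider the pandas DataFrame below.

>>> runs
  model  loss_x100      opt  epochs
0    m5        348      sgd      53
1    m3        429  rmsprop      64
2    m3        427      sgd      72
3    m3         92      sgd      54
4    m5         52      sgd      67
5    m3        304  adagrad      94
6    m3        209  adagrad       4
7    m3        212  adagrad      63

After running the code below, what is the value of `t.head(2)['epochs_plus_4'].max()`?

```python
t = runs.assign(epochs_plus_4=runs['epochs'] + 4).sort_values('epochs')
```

add column epochs_plus_4 = runs['epochs'] + 4:
  model  loss_x100      opt  epochs  epochs_plus_4
0    m5        348      sgd      53             57
1    m3        429  rmsprop      64             68
2    m3        427      sgd      72             76
3    m3         92      sgd      54             58
4    m5         52      sgd      67             71
5    m3        304  adagrad      94             98
6    m3        209  adagrad       4              8
7    m3        212  adagrad      63             67
sort by epochs:
  model  loss_x100      opt  epochs  epochs_plus_4
6    m3        209  adagrad       4              8
0    m5        348      sgd      53             57
3    m3         92      sgd      54             58
7    m3        212  adagrad      63             67
1    m3        429  rmsprop      64             68
4    m5         52      sgd      67             71
2    m3        427      sgd      72             76
5    m3        304  adagrad      94             98
take first 2 rows:
  model  loss_x100      opt  epochs  epochs_plus_4
6    m3        209  adagrad       4              8
0    m5        348      sgd      53             57
Hence 57.

57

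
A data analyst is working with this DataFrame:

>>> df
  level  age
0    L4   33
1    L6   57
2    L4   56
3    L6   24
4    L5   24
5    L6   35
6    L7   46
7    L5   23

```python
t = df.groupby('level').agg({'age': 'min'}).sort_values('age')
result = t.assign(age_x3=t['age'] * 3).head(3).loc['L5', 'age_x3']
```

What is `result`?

69

group by level, min of age:
       age
level     
L4      33
L5      23
L6      24
L7      46
sort by age:
       age
level     
L5      23
L6      24
L4      33
L7      46
add column age_x3 = t['age'] * 3:
       age  age_x3
level             
L5      23      69
L6      24      72
L4      33      99
L7      46     138
take first 3 rows:
       age  age_x3
level             
L5      23      69
L6      24      72
L4      33      99
Reading off the value at row 'L5', column 'age_x3', we get 69.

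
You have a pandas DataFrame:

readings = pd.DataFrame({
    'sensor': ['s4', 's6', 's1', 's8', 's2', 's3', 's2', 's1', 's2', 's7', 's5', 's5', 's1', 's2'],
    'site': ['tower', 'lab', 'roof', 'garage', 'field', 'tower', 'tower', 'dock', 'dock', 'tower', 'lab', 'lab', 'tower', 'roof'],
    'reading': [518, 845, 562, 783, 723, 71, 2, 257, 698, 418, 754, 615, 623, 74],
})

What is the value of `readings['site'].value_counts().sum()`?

value_counts of site:
site
tower     5
lab       3
roof      2
dock      2
garage    1
field     1
Name: count, dtype: int64

14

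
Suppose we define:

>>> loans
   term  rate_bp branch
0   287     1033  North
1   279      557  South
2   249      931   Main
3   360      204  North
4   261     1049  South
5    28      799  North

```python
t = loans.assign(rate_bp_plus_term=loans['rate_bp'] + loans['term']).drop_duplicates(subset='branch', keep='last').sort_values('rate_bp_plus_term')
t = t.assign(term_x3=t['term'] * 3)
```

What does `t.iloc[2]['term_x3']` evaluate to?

add column rate_bp_plus_term = loans['rate_bp'] + loans['term']:
   term  rate_bp branch  rate_bp_plus_term
0   287     1033  North               1320
1   279      557  South                836
2   249      931   Main               1180
3   360      204  North                564
4   261     1049  South               1310
5    28      799  North                827
drop duplicate branch (keep=last):
   term  rate_bp branch  rate_bp_plus_term
2   249      931   Main               1180
4   261     1049  South               1310
5    28      799  North                827
sort by rate_bp_plus_term:
   term  rate_bp branch  rate_bp_plus_term
5    28      799  North                827
2   249      931   Main               1180
4   261     1049  South               1310
add column term_x3 = t['term'] * 3:
   term  rate_bp branch  rate_bp_plus_term  term_x3
5    28      799  North                827       84
2   249      931   Main               1180      747
4   261     1049  South               1310      783
Then the value at position 2, column 'term_x3': 783

783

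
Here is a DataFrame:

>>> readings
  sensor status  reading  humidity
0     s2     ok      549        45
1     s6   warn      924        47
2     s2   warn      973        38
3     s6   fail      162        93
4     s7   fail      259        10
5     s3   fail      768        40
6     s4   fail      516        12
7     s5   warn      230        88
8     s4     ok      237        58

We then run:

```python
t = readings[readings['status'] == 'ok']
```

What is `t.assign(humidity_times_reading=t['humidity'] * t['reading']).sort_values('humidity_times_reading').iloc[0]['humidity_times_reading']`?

filter rows where status == 'ok':
  sensor status  reading  humidity
0     s2     ok      549        45
8     s4     ok      237        58
add column humidity_times_reading = t['humidity'] * t['reading']:
  sensor status  reading  humidity  humidity_times_reading
0     s2     ok      549        45                   24705
8     s4     ok      237        58                   13746
sort by humidity_times_reading:
  sensor status  reading  humidity  humidity_times_reading
8     s4     ok      237        58                   13746
0     s2     ok      549        45                   24705
Reading off the value at position 0, column 'humidity_times_reading', we get 13746.

13746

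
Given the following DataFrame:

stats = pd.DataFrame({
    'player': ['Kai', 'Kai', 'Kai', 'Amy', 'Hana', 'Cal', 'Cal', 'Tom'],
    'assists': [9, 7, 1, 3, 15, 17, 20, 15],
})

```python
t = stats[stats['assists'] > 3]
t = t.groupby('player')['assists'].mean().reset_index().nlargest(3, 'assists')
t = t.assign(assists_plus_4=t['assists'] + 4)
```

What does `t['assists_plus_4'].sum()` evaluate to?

filter rows where assists > 3:
  player  assists
0    Kai        9
1    Kai        7
4   Hana       15
5    Cal       17
6    Cal       20
7    Tom       15
group by player, mean of assists:
player
Cal     18.5
Hana    15.0
Kai      8.0
Tom     15.0
Name: assists, dtype: float64
reset_index():
  player  assists
0    Cal     18.5
1   Hana     15.0
2    Kai      8.0
3    Tom     15.0
take 3 rows with largest assists:
  player  assists
0    Cal     18.5
1   Hana     15.0
3    Tom     15.0
add column assists_plus_4 = t['assists'] + 4:
  player  assists  assists_plus_4
0    Cal     18.5            22.5
1   Hana     15.0            19.0
3    Tom     15.0            19.0
So sum() = 60.5.

60.5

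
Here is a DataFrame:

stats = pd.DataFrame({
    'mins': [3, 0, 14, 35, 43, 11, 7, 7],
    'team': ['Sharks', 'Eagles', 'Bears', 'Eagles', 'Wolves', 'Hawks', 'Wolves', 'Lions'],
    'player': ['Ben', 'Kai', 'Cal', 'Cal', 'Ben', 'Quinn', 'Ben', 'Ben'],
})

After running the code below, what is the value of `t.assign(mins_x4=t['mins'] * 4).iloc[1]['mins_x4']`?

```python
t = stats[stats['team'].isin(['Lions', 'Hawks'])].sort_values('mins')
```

filter rows where team in ['Lions', 'Hawks']:
   mins   team player
5    11  Hawks  Quinn
7     7  Lions    Ben
sort by mins:
   mins   team player
7     7  Lions    Ben
5    11  Hawks  Quinn
add column mins_x4 = t['mins'] * 4:
   mins   team player  mins_x4
7     7  Lions    Ben       28
5    11  Hawks  Quinn       44

44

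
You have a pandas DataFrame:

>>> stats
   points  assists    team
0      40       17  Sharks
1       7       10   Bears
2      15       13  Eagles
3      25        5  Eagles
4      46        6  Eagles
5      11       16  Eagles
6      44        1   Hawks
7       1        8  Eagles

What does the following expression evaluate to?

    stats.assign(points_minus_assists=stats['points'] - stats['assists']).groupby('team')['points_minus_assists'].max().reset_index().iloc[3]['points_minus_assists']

23

add column points_minus_assists = stats['points'] - stats['assists']:
   points  assists    team  points_minus_assists
0      40       17  Sharks                    23
1       7       10   Bears                    -3
2      15       13  Eagles                     2
3      25        5  Eagles                    20
4      46        6  Eagles                    40
5      11       16  Eagles                    -5
6      44        1   Hawks                    43
7       1        8  Eagles                    -7
group by team, max of points_minus_assists:
team
Bears     -3
Eagles    40
Hawks     43
Sharks    23
Name: points_minus_assists, dtype: int64
reset_index():
     team  points_minus_assists
0   Bears                    -3
1  Eagles                    40
2   Hawks                    43
3  Sharks                    23
So iloc[3]['points_minus_assists'] = 23.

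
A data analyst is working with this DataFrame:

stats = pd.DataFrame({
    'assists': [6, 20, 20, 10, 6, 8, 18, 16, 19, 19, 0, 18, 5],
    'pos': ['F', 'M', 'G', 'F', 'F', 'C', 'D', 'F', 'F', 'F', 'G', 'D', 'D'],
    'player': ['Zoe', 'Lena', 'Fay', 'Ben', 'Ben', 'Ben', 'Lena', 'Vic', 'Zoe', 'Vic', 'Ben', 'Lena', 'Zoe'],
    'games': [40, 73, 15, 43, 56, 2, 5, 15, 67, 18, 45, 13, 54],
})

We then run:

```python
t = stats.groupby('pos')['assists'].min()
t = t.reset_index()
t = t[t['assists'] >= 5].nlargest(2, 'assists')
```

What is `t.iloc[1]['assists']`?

group by pos, min of assists:
pos
C     8
D     5
F     6
G     0
M    20
Name: assists, dtype: int64
reset_index():
  pos  assists
0   C        8
1   D        5
2   F        6
3   G        0
4   M       20
filter rows where assists >= 5:
  pos  assists
0   C        8
1   D        5
2   F        6
4   M       20
take 2 rows with largest assists:
  pos  assists
4   M       20
0   C        8
Finally, value at position 1, column 'assists' = 8.

8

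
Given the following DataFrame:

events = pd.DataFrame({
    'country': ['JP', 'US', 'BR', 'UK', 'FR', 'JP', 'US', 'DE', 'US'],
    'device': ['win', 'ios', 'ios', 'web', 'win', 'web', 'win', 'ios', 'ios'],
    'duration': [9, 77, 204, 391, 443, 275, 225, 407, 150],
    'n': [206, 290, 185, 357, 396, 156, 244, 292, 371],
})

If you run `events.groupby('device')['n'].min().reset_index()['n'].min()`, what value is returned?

group by device, min of n:
device
ios    185
web    156
win    206
Name: n, dtype: int64
reset_index():
  device    n
0    ios  185
1    web  156
2    win  206
Hence 156.

156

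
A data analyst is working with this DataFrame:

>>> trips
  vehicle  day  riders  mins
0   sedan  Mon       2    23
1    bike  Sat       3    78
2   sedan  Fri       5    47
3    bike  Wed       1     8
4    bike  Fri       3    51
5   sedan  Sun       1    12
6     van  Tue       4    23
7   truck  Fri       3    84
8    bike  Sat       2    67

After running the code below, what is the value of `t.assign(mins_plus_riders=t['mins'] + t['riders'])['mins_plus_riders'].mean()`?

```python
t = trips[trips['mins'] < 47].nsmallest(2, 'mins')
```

filter rows where mins < 47:
  vehicle  day  riders  mins
0   sedan  Mon       2    23
3    bike  Wed       1     8
5   sedan  Sun       1    12
6     van  Tue       4    23
take 2 rows with smallest mins:
  vehicle  day  riders  mins
3    bike  Wed       1     8
5   sedan  Sun       1    12
add column mins_plus_riders = t['mins'] + t['riders']:
  vehicle  day  riders  mins  mins_plus_riders
3    bike  Wed       1     8                 9
5   sedan  Sun       1    12                13
Reading off the mean of column 'mins_plus_riders', we get 11.0.

11.0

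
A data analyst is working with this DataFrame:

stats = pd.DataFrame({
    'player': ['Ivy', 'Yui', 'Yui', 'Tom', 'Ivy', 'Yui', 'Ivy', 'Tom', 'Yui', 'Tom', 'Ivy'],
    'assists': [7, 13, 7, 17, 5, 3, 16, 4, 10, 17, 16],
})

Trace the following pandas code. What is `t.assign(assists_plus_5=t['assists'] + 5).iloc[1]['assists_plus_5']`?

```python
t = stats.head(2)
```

18

take first 2 rows:
  player  assists
0    Ivy        7
1    Yui       13
add column assists_plus_5 = t['assists'] + 5:
  player  assists  assists_plus_5
0    Ivy        7              12
1    Yui       13              18
Finally, value at position 1, column 'assists_plus_5' = 18.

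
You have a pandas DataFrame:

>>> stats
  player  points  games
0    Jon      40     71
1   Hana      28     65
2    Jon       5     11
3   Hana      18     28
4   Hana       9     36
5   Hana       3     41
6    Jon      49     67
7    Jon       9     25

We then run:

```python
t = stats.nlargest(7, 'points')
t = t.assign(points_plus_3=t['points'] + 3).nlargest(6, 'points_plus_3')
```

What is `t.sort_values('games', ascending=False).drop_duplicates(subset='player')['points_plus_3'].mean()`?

take 7 rows with largest points:
  player  points  games
6    Jon      49     67
0    Jon      40     71
1   Hana      28     65
3   Hana      18     28
4   Hana       9     36
7    Jon       9     25
2    Jon       5     11
add column points_plus_3 = t['points'] + 3:
  player  points  games  points_plus_3
6    Jon      49     67             52
0    Jon      40     71             43
1   Hana      28     65             31
3   Hana      18     28             21
4   Hana       9     36             12
7    Jon       9     25             12
2    Jon       5     11              8
take 6 rows with largest points_plus_3:
  player  points  games  points_plus_3
6    Jon      49     67             52
0    Jon      40     71             43
1   Hana      28     65             31
3   Hana      18     28             21
4   Hana       9     36             12
7    Jon       9     25             12
sort by games descending:
  player  points  games  points_plus_3
0    Jon      40     71             43
6    Jon      49     67             52
1   Hana      28     65             31
4   Hana       9     36             12
3   Hana      18     28             21
7    Jon       9     25             12
drop duplicate player (keep=first):
  player  points  games  points_plus_3
0    Jon      40     71             43
1   Hana      28     65             31

37.0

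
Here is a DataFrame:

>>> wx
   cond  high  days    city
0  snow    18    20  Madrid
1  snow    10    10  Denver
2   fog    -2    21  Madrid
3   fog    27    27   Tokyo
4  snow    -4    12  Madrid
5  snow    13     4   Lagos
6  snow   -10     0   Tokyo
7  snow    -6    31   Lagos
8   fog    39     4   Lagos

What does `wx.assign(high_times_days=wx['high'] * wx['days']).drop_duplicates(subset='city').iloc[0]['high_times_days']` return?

360

add column high_times_days = wx['high'] * wx['days']:
   cond  high  days    city  high_times_days
0  snow    18    20  Madrid              360
1  snow    10    10  Denver              100
2   fog    -2    21  Madrid              -42
3   fog    27    27   Tokyo              729
4  snow    -4    12  Madrid              -48
5  snow    13     4   Lagos               52
6  snow   -10     0   Tokyo                0
7  snow    -6    31   Lagos             -186
8   fog    39     4   Lagos              156
drop duplicate city (keep=first):
   cond  high  days    city  high_times_days
0  snow    18    20  Madrid              360
1  snow    10    10  Denver              100
3   fog    27    27   Tokyo              729
5  snow    13     4   Lagos               52
Finally, value at position 0, column 'high_times_days' = 360.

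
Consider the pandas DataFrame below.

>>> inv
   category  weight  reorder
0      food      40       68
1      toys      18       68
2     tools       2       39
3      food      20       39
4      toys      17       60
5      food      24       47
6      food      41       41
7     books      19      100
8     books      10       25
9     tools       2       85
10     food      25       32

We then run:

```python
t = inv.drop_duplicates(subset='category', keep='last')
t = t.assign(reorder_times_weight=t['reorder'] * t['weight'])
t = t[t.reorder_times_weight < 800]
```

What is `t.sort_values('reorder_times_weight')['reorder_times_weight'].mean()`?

210.0

drop duplicate category (keep=last):
   category  weight  reorder
4      toys      17       60
8     books      10       25
9     tools       2       85
10     food      25       32
add column reorder_times_weight = t['reorder'] * t['weight']:
   category  weight  reorder  reorder_times_weight
4      toys      17       60                  1020
8     books      10       25                   250
9     tools       2       85                   170
10     food      25       32                   800
filter rows where reorder_times_weight < 800:
  category  weight  reorder  reorder_times_weight
8    books      10       25                   250
9    tools       2       85                   170
sort by reorder_times_weight:
  category  weight  reorder  reorder_times_weight
9    tools       2       85                   170
8    books      10       25                   250
So mean() = 210.0.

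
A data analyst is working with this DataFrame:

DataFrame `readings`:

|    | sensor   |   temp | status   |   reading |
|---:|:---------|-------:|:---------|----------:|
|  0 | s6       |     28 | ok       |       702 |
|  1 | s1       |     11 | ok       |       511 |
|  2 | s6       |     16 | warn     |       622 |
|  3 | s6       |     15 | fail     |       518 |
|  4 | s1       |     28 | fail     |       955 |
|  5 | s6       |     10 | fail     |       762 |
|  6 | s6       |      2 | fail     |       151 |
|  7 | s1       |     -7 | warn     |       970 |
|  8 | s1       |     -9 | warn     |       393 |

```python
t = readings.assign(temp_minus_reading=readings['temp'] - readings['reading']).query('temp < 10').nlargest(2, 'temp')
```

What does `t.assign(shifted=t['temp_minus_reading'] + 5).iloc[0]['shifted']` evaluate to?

-144

add column temp_minus_reading = readings['temp'] - readings['reading']:
  sensor  temp status  reading  temp_minus_reading
0     s6    28     ok      702                -674
1     s1    11     ok      511                -500
2     s6    16   warn      622                -606
3     s6    15   fail      518                -503
4     s1    28   fail      955                -927
5     s6    10   fail      762                -752
6     s6     2   fail      151                -149
7     s1    -7   warn      970                -977
8     s1    -9   warn      393                -402
filter rows where temp < 10:
  sensor  temp status  reading  temp_minus_reading
6     s6     2   fail      151                -149
7     s1    -7   warn      970                -977
8     s1    -9   warn      393                -402
take 2 rows with largest temp:
  sensor  temp status  reading  temp_minus_reading
6     s6     2   fail      151                -149
7     s1    -7   warn      970                -977
add column shifted = t['temp_minus_reading'] + 5:
  sensor  temp status  reading  temp_minus_reading  shifted
6     s6     2   fail      151                -149     -144
7     s1    -7   warn      970                -977     -972
Hence -144.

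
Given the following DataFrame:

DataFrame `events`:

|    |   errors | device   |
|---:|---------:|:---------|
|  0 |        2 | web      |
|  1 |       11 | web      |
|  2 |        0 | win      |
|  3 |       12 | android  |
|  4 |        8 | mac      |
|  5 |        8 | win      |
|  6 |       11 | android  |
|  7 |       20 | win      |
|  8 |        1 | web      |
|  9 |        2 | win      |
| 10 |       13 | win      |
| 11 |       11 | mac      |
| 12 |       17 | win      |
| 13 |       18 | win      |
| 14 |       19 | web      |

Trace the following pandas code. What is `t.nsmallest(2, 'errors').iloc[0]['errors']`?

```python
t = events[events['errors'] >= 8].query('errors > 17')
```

filter rows where errors >= 8:
    errors   device
1       11      web
3       12  android
4        8      mac
5        8      win
6       11  android
7       20      win
10      13      win
11      11      mac
12      17      win
13      18      win
14      19      web
filter rows where errors > 17:
    errors device
7       20    win
13      18    win
14      19    web
take 2 rows with smallest errors:
    errors device
13      18    win
14      19    web
Hence 18.

18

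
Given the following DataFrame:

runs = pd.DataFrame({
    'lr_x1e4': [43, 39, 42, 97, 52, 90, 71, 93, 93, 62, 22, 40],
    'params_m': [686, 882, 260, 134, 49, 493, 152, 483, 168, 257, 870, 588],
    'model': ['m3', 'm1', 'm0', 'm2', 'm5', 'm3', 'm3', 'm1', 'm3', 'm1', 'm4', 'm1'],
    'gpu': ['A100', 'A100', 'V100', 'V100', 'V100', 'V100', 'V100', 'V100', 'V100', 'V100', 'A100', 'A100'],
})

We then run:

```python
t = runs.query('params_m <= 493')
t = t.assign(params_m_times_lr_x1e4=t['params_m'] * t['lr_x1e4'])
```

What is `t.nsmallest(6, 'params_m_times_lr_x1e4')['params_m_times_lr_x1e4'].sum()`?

filter rows where params_m <= 493:
   lr_x1e4  params_m model   gpu
2       42       260    m0  V100
3       97       134    m2  V100
4       52        49    m5  V100
5       90       493    m3  V100
6       71       152    m3  V100
7       93       483    m1  V100
8       93       168    m3  V100
9       62       257    m1  V100
add column params_m_times_lr_x1e4 = t['params_m'] * t['lr_x1e4']:
   lr_x1e4  params_m model   gpu  params_m_times_lr_x1e4
2       42       260    m0  V100                   10920
3       97       134    m2  V100                   12998
4       52        49    m5  V100                    2548
5       90       493    m3  V100                   44370
6       71       152    m3  V100                   10792
7       93       483    m1  V100                   44919
8       93       168    m3  V100                   15624
9       62       257    m1  V100                   15934
take 6 rows with smallest params_m_times_lr_x1e4:
   lr_x1e4  params_m model   gpu  params_m_times_lr_x1e4
4       52        49    m5  V100                    2548
6       71       152    m3  V100                   10792
2       42       260    m0  V100                   10920
3       97       134    m2  V100                   12998
8       93       168    m3  V100                   15624
9       62       257    m1  V100                   15934

68816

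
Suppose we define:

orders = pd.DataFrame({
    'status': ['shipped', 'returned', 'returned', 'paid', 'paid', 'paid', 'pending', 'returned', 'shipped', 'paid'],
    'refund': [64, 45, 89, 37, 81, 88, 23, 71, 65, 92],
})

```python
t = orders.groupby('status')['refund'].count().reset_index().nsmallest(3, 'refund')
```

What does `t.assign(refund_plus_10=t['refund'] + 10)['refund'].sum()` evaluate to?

group by status, count of refund:
status
paid        4
pending     1
returned    3
shipped     2
Name: refund, dtype: int64
reset_index():
     status  refund
0      paid       4
1   pending       1
2  returned       3
3   shipped       2
take 3 rows with smallest refund:
     status  refund
1   pending       1
3   shipped       2
2  returned       3
add column refund_plus_10 = t['refund'] + 10:
     status  refund  refund_plus_10
1   pending       1              11
3   shipped       2              12
2  returned       3              13

6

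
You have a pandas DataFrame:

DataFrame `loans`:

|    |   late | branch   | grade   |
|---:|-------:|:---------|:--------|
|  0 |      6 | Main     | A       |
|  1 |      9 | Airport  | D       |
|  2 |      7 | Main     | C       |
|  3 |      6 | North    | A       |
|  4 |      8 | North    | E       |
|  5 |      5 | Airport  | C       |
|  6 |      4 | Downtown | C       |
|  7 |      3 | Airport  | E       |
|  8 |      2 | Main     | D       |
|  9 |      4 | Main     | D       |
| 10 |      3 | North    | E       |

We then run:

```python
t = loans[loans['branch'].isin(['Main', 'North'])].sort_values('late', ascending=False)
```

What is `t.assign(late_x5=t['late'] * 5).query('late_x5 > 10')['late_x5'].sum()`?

filter rows where branch in ['Main', 'North']:
    late branch grade
0      6   Main     A
2      7   Main     C
3      6  North     A
4      8  North     E
8      2   Main     D
9      4   Main     D
10     3  North     E
sort by late descending:
    late branch grade
4      8  North     E
2      7   Main     C
0      6   Main     A
3      6  North     A
9      4   Main     D
10     3  North     E
8      2   Main     D
add column late_x5 = t['late'] * 5:
    late branch grade  late_x5
4      8  North     E       40
2      7   Main     C       35
0      6   Main     A       30
3      6  North     A       30
9      4   Main     D       20
10     3  North     E       15
8      2   Main     D       10
filter rows where late_x5 > 10:
    late branch grade  late_x5
4      8  North     E       40
2      7   Main     C       35
0      6   Main     A       30
3      6  North     A       30
9      4   Main     D       20
10     3  North     E       15
Taking the sum of column 'late_x5' gives 170.

170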